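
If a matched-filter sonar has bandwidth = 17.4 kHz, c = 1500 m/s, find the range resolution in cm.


dR = c/(2*BW) = 1500 / (2 * 17.4e3) = 0.0431 m = 4.31 cm

4.31 cm


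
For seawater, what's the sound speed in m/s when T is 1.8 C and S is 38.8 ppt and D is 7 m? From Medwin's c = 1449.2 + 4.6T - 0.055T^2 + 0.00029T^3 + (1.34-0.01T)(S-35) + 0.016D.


c = 1449.2 + 4.6*1.8 - 0.055*1.8^2 + 0.00029*1.8^3 + (1.34 - 0.01*1.8)*(38.8 - 35) + 0.016*7 = 1462.44

1462.44 m/s


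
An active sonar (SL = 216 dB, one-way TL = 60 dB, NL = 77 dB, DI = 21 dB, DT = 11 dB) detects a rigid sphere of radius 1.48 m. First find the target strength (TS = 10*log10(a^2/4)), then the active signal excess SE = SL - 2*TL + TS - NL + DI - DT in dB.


Step 1: TS = 10*log10(1.48^2/4) = -2.62 dB
Step 2: SE = SL - 2*TL + TS - NL + DI - DT = 216 - 2*60 + (-2.62) - 77 + 21 - 11 = 26.38

26.38 dB


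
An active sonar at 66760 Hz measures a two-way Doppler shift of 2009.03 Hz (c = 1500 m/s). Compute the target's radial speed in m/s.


From fd = 2*f*v/c, v = c*fd/(2*f) = 1500 * 2009.03 / (2*66760) = 22.57

22.57 m/s


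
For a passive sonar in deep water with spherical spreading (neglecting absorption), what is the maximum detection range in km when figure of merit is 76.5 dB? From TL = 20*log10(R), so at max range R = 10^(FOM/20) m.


At max range FOM = TL, so 20*log10(R) = 76.5
R = 10^(76.5/20) = 6683.44 m = 6.68 km

6.68 km


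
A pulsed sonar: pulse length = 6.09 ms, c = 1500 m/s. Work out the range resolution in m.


dR = c*tau/2 = 1500 * 6.09e-3 / 2 = 4.5675

4.5675 m


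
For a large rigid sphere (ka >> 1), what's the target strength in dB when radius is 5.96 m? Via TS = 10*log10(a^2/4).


TS = 10*log10(5.96^2 / 4) = 10*log10(8.8804) = 9.48

9.48 dB


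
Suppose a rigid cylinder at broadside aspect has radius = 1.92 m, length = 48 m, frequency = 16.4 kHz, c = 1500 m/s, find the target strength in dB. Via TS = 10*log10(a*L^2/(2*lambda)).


43.84 dB


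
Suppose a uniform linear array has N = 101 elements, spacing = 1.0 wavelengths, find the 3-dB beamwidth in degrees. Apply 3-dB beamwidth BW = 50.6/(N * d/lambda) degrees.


BW = 50.6 / (101 * 1.0) = 50.6 / 101.0 = 0.5

0.5 deg


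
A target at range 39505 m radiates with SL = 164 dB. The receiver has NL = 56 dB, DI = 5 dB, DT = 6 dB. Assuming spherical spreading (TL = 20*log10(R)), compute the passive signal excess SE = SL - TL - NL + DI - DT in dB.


Step 1: TL = 20*log10(39505) = 91.93 dB
Step 2: SE = 164 - 91.93 - 56 + 5 - 6 = 15.07

15.07 dB


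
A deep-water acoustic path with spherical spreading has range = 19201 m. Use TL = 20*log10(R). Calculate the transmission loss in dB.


TL = 20*log10(19201) = 85.67

85.67 dB


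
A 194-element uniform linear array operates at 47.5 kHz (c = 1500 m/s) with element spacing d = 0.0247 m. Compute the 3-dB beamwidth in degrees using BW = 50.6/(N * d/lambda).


Step 1: lambda = 1500/47500 = 0.03158 m
Step 2: d/lambda = 0.0247/0.03158 = 0.7821
Step 3: BW = 50.6/(N * d/lambda) = 50.6/(194 * 0.7821) = 0.33

0.33 deg


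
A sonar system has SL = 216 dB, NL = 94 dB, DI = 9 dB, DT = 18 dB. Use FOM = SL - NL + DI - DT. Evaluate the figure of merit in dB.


113 dB


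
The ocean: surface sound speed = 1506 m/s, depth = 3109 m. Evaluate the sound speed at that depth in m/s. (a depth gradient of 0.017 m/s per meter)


c = 1506 + 0.017 * 3109 = 1558.853

1558.853 m/s


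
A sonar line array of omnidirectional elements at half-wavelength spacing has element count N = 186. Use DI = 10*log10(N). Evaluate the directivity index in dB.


DI = 10*log10(186) = 22.7

22.7 dB


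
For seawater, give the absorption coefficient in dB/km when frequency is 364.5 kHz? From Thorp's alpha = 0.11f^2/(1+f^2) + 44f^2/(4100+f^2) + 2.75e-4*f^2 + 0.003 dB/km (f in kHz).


f^2 = 132860.25
alpha = 0.11*132860.25/(1+132860.25) + 44*132860.25/(4100+132860.25) + 2.75e-4*132860.25 + 0.003 = 79.332

79.332 dB/km


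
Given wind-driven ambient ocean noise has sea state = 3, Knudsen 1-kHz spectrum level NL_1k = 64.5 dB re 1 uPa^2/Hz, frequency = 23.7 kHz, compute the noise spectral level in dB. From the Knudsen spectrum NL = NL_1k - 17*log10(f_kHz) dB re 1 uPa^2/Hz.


NL = NL_1k - 17*log10(f_kHz) = 64.5 - 17*log10(23.7) = 64.5 - (23.37) = 41.13

41.13 dB


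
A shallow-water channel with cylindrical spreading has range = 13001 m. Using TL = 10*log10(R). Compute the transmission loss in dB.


TL = 10*log10(13001) = 41.14

41.14 dB


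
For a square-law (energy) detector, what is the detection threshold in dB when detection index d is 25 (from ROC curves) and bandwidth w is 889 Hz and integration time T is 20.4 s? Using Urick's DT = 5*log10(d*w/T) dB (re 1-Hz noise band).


DT = 5*log10(d*w/T) = 5*log10(25 * 889 / 20.4) = 5*log10(1089.46) = 15.19

15.19 dB


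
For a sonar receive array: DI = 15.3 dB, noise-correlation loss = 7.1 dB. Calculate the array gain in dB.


AG = DI - L_corr = 15.3 - 7.1 = 8.2

8.2 dB


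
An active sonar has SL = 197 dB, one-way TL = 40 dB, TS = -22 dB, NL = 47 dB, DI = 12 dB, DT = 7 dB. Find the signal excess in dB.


SE = SL - 2*TL + TS - NL + DI - DT = 197 - 2*40 + (-22) - 47 + 12 - 7 = 53

53 dB


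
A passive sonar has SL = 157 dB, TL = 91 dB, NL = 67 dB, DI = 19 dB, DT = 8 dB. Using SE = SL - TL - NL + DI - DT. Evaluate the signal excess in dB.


SE = SL - TL - NL + DI - DT = 157 - 91 - 67 + 19 - 8 = 10

10 dB


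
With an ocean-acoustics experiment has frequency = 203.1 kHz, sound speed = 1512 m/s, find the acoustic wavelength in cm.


lambda = c/f = 1512 / 203100 = 0.0074 m = 0.74 cm

0.74 cm


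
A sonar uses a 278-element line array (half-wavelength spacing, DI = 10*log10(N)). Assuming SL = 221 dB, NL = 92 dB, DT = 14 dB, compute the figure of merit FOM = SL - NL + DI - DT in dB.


Step 1: DI = 10*log10(278) = 24.44 dB
Step 2: FOM = SL - NL + DI - DT = 221 - 92 + 24.44 - 14 = 139.44

139.44 dB


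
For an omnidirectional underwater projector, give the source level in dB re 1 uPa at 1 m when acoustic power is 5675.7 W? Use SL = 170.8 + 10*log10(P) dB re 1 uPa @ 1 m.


SL = 170.8 + 10*log10(5675.7) = 170.8 + 37.54 = 208.34

208.34 dB


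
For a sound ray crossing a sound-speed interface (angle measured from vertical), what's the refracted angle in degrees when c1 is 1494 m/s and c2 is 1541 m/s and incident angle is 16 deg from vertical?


sin(theta2) = (c2/c1)*sin(theta1) = (1541/1494)*sin(16 deg) = 0.28431
theta2 = arcsin(0.28431) = 16.52

16.52 deg


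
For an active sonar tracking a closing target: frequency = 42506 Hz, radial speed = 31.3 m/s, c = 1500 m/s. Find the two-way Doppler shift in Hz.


fd = 2*f*v/c = 2 * 42506 * 31.3 / 1500 = 1773.92

1773.92 Hz


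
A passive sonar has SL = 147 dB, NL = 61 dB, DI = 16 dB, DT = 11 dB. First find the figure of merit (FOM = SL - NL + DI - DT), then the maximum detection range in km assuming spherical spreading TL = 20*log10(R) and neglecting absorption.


Step 1: FOM = SL - NL + DI - DT = 147 - 61 + 16 - 11 = 91 dB
Step 2: at max range FOM = TL = 20*log10(R), so R = 10^(91/20) = 35481.34 m = 35.48 km

35.48 km


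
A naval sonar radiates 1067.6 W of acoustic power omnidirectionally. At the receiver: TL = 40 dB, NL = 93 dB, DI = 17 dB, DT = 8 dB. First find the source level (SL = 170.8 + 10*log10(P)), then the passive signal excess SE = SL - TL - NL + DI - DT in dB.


Step 1: SL = 170.8 + 10*log10(1067.6) = 201.08 dB
Step 2: SE = SL - TL - NL + DI - DT = 201.08 - 40 - 93 + 17 - 8 = 77.08

77.08 dB


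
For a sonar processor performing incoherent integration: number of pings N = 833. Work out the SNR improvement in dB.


Gain = 5*log10(833) = 14.6

14.6 dB


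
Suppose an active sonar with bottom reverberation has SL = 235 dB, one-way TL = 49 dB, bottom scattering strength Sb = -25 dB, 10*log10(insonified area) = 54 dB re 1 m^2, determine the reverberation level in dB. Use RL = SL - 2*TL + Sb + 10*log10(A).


166 dB


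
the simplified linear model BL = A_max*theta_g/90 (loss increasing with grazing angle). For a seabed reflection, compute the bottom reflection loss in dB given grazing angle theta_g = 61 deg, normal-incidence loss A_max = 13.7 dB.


9.29 dB


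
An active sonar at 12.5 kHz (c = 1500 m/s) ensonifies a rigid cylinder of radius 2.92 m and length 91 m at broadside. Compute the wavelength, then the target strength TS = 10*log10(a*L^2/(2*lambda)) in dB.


Step 1: lambda = c/f = 1500/12500 = 0.12 m
Step 2: TS = 10*log10(a*L^2/(2*lambda)) = 10*log10(2.92*91^2/(2*0.12)) = 50.03

50.03 dB


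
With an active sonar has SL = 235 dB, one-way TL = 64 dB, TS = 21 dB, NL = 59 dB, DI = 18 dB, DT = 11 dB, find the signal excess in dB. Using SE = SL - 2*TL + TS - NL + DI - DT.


SE = SL - 2*TL + TS - NL + DI - DT = 235 - 2*64 + (21) - 59 + 18 - 11 = 76

76 dB


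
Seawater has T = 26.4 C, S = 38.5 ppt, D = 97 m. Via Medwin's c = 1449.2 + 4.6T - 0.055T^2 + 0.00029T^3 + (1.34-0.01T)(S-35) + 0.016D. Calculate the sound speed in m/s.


c = 1449.2 + 4.6*26.4 - 0.055*26.4^2 + 0.00029*26.4^3 + (1.34 - 0.01*26.4)*(38.5 - 35) + 0.016*97 = 1542.96

1542.96 m/s


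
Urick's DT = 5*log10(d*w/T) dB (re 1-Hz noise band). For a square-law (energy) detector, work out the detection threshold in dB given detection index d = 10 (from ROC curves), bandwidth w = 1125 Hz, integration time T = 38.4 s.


12.33 dB


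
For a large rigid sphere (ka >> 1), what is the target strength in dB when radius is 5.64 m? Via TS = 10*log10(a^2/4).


TS = 10*log10(5.64^2 / 4) = 10*log10(7.9524) = 9.0

9.0 dB


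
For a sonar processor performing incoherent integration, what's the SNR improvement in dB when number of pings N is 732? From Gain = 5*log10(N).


14.32 dB


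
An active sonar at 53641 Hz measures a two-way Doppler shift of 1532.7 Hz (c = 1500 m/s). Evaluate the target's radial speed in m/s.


21.43 m/s


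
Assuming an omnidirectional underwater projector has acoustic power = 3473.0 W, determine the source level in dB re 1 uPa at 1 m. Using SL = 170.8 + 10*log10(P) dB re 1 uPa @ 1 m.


206.21 dB


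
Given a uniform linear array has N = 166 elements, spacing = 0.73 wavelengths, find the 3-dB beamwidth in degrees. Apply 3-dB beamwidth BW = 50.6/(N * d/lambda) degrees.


0.42 deg


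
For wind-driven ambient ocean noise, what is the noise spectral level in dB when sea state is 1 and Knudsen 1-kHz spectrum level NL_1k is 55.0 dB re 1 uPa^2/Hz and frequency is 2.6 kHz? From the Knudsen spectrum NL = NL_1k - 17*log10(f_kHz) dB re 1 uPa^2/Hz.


47.95 dB


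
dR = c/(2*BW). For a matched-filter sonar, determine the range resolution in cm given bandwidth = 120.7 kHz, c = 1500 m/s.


0.62 cm


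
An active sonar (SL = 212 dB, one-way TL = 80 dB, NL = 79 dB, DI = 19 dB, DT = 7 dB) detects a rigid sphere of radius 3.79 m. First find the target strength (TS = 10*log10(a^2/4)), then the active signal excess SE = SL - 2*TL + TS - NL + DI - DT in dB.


Step 1: TS = 10*log10(3.79^2/4) = 5.55 dB
Step 2: SE = SL - 2*TL + TS - NL + DI - DT = 212 - 2*80 + (5.55) - 79 + 19 - 7 = -9.45

-9.45 dB


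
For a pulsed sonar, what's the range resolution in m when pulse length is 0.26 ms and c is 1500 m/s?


0.195 m


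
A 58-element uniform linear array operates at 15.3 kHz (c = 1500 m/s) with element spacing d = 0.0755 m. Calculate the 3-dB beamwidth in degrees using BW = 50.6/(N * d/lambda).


Step 1: lambda = 1500/15300 = 0.09804 m
Step 2: d/lambda = 0.0755/0.09804 = 0.7701
Step 3: BW = 50.6/(N * d/lambda) = 50.6/(58 * 0.7701) = 1.13

1.13 deg


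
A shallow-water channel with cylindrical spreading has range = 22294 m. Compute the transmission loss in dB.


43.48 dB


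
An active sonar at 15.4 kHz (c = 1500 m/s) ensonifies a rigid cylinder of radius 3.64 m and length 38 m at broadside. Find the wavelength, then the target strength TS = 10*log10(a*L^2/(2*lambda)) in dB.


Step 1: lambda = c/f = 1500/15400 = 0.0974 m
Step 2: TS = 10*log10(a*L^2/(2*lambda)) = 10*log10(3.64*38^2/(2*0.0974)) = 44.31

44.31 dB


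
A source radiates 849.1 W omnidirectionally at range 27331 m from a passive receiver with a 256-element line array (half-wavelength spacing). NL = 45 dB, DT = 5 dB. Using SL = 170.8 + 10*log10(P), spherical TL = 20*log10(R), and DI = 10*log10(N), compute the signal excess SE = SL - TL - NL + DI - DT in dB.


Step 1: SL = 170.8 + 10*log10(849.1) = 200.09 dB
Step 2: TL = 20*log10(27331) = 88.73 dB
Step 3: DI = 10*log10(256) = 24.08 dB
Step 4: SE = SL - TL - NL + DI - DT = 200.09 - 88.73 - 45 + 24.08 - 5 = 85.44

85.44 dB


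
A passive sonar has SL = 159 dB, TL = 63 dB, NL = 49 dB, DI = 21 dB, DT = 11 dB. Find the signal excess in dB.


SE = SL - TL - NL + DI - DT = 159 - 63 - 49 + 21 - 11 = 57

57 dB


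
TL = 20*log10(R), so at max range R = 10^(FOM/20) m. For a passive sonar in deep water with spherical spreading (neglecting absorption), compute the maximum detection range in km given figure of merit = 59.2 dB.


0.91 km


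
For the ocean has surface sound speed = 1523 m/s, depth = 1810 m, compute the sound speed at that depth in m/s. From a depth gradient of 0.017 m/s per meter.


1553.77 m/s


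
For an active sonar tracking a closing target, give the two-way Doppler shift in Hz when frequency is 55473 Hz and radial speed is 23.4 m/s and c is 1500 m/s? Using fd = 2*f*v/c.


fd = 2*f*v/c = 2 * 55473 * 23.4 / 1500 = 1730.76

1730.76 Hz


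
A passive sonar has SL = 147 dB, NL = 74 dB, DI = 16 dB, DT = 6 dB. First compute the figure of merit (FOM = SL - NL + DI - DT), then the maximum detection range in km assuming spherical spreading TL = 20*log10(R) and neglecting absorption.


Step 1: FOM = SL - NL + DI - DT = 147 - 74 + 16 - 6 = 83 dB
Step 2: at max range FOM = TL = 20*log10(R), so R = 10^(83/20) = 14125.38 m = 14.13 km

14.13 km


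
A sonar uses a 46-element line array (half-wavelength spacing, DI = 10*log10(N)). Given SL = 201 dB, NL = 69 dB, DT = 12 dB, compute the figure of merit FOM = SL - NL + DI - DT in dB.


Step 1: DI = 10*log10(46) = 16.63 dB
Step 2: FOM = SL - NL + DI - DT = 201 - 69 + 16.63 - 12 = 136.63

136.63 dB


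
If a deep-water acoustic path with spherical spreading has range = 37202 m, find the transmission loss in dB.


91.41 dB


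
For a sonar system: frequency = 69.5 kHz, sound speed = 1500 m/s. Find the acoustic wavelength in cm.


lambda = c/f = 1500 / 69500 = 0.0216 m = 2.16 cm

2.16 cm


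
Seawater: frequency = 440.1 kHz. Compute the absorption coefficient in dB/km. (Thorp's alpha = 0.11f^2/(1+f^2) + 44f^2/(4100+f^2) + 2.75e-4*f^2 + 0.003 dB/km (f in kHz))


96.465 dB/km


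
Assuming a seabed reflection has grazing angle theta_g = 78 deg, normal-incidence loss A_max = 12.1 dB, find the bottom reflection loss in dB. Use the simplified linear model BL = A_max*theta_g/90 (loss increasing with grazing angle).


BL = A_max * theta_g / 90 = 12.1 * 78 / 90 = 10.49

10.49 dB


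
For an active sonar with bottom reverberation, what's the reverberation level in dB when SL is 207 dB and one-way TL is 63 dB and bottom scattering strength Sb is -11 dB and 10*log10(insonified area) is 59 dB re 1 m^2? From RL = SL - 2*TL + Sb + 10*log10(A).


RL = SL - 2*TL + Sb + 10*log10(A) = 207 - 2*63 + (-11) + 59 = 129

129 dB


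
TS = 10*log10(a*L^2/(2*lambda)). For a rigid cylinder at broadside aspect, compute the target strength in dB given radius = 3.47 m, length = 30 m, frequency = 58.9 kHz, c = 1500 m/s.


lambda = 1500/58900 = 0.02547 m
TS = 10*log10(3.47*30^2/(2*0.02547)) = 47.88

47.88 dB


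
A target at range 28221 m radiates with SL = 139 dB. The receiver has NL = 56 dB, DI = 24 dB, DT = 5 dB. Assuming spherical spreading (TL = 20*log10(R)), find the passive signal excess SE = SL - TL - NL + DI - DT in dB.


Step 1: TL = 20*log10(28221) = 89.01 dB
Step 2: SE = 139 - 89.01 - 56 + 24 - 5 = 12.99

12.99 dB


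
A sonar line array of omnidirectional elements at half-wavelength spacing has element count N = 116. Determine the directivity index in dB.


DI = 10*log10(116) = 20.64

20.64 dB


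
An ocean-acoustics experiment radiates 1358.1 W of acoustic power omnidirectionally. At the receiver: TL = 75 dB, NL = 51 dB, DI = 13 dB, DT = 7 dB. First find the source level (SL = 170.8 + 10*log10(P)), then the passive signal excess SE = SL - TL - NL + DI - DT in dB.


Step 1: SL = 170.8 + 10*log10(1358.1) = 202.13 dB
Step 2: SE = SL - TL - NL + DI - DT = 202.13 - 75 - 51 + 13 - 7 = 82.13

82.13 dB


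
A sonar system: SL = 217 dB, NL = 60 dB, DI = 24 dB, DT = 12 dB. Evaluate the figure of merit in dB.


FOM = SL - NL + DI - DT = 217 - 60 + 24 - 12 = 169

169 dB


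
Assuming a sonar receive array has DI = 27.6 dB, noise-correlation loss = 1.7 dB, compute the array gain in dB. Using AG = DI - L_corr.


25.9 dB


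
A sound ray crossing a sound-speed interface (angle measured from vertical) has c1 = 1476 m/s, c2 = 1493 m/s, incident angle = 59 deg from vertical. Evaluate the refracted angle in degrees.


sin(theta2) = (c2/c1)*sin(theta1) = (1493/1476)*sin(59 deg) = 0.86704
theta2 = arcsin(0.86704) = 60.12

60.12 deg


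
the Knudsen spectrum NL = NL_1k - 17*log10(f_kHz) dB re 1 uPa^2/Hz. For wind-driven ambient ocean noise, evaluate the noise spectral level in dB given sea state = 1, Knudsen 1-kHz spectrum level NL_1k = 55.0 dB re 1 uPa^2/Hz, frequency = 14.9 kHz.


NL = NL_1k - 17*log10(f_kHz) = 55.0 - 17*log10(14.9) = 55.0 - (19.94) = 35.06

35.06 dB


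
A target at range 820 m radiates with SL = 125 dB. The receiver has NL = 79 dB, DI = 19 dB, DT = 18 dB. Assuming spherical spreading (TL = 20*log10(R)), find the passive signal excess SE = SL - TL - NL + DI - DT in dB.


-11.28 dB


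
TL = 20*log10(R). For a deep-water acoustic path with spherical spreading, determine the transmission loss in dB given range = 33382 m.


90.47 dB


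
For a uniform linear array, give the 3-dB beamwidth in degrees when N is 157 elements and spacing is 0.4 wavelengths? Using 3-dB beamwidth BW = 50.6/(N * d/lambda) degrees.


0.81 deg


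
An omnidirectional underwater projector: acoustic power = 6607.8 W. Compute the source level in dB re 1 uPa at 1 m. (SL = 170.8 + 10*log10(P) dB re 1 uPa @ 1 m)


SL = 170.8 + 10*log10(6607.8) = 170.8 + 38.2 = 209.0

209.0 dB


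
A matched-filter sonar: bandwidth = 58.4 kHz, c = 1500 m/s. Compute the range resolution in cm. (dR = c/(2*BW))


dR = c/(2*BW) = 1500 / (2 * 58.4e3) = 0.0128 m = 1.28 cm

1.28 cm


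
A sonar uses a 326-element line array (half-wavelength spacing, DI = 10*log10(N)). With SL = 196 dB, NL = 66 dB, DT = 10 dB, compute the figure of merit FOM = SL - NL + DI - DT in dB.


145.13 dB


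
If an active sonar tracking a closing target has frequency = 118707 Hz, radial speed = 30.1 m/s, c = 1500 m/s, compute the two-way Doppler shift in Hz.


4764.11 Hz


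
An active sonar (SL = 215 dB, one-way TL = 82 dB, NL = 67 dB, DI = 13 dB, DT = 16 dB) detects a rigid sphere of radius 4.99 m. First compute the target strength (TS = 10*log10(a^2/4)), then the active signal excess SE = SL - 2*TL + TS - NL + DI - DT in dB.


Step 1: TS = 10*log10(4.99^2/4) = 7.94 dB
Step 2: SE = SL - 2*TL + TS - NL + DI - DT = 215 - 2*82 + (7.94) - 67 + 13 - 16 = -11.06

-11.06 dB


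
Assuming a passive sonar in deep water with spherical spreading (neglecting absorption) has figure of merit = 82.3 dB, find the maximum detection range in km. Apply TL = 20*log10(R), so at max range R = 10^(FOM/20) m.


At max range FOM = TL, so 20*log10(R) = 82.3
R = 10^(82.3/20) = 13031.67 m = 13.03 km

13.03 km


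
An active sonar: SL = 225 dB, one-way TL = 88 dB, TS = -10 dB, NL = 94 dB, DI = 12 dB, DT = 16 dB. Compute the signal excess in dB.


-59 dB


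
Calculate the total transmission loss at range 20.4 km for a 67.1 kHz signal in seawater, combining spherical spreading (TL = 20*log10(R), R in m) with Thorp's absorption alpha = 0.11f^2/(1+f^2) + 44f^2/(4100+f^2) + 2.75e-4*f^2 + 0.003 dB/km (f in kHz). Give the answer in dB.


583.55 dB


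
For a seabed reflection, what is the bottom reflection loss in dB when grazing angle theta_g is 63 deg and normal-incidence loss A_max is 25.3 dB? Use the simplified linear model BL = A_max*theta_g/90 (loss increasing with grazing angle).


BL = A_max * theta_g / 90 = 25.3 * 63 / 90 = 17.71

17.71 dB


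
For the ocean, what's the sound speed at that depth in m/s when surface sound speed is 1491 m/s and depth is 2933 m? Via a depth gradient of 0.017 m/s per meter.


1540.861 m/s


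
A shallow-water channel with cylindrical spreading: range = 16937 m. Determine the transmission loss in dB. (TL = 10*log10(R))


TL = 10*log10(16937) = 42.29

42.29 dB


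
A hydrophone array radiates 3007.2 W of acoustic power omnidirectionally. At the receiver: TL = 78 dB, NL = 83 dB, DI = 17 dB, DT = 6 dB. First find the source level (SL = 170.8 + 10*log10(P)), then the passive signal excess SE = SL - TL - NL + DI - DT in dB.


Step 1: SL = 170.8 + 10*log10(3007.2) = 205.58 dB
Step 2: SE = SL - TL - NL + DI - DT = 205.58 - 78 - 83 + 17 - 6 = 55.58

55.58 dB


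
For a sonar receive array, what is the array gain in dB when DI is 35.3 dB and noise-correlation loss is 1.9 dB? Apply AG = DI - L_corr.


33.4 dB


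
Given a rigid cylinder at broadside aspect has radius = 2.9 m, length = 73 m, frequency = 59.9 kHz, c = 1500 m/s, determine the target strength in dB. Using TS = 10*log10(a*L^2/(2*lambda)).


lambda = 1500/59900 = 0.02504 m
TS = 10*log10(2.9*73^2/(2*0.02504)) = 54.89

54.89 dB


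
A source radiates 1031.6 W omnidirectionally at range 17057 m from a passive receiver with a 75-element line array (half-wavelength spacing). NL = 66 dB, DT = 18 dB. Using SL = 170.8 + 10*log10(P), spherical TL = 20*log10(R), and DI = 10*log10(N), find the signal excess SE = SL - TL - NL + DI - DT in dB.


Step 1: SL = 170.8 + 10*log10(1031.6) = 200.94 dB
Step 2: TL = 20*log10(17057) = 84.64 dB
Step 3: DI = 10*log10(75) = 18.75 dB
Step 4: SE = SL - TL - NL + DI - DT = 200.94 - 84.64 - 66 + 18.75 - 18 = 51.05

51.05 dB


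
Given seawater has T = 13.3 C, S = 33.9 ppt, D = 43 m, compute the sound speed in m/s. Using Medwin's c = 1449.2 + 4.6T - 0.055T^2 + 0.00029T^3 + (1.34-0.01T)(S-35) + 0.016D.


1500.69 m/s


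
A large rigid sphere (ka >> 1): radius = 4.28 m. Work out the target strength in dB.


TS = 10*log10(4.28^2 / 4) = 10*log10(4.5796) = 6.61

6.61 dB


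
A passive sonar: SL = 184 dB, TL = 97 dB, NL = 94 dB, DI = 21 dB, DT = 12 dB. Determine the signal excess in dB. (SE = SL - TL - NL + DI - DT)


SE = SL - TL - NL + DI - DT = 184 - 97 - 94 + 21 - 12 = 2

2 dB


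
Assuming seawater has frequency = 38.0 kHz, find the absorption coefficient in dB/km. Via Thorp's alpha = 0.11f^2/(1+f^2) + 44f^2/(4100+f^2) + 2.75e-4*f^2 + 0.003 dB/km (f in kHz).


f^2 = 1444.0
alpha = 0.11*1444.0/(1+1444.0) + 44*1444.0/(4100+1444.0) + 2.75e-4*1444.0 + 0.003 = 11.97

11.97 dB/km


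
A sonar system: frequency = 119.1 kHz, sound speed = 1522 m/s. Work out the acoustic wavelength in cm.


1.28 cm


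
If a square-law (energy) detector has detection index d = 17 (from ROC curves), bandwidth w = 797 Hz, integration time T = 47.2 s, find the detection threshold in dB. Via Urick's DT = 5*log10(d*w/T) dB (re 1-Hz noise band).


12.29 dB


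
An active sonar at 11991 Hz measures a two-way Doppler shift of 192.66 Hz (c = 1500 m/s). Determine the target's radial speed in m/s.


From fd = 2*f*v/c, v = c*fd/(2*f) = 1500 * 192.66 / (2*11991) = 12.05

12.05 m/s


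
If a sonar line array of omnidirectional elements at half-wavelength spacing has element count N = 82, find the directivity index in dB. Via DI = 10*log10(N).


DI = 10*log10(82) = 19.14

19.14 dB


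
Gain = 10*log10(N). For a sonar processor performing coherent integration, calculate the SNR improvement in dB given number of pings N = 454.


26.57 dB


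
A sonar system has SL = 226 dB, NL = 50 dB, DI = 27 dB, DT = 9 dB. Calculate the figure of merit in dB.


FOM = SL - NL + DI - DT = 226 - 50 + 27 - 9 = 194

194 dB


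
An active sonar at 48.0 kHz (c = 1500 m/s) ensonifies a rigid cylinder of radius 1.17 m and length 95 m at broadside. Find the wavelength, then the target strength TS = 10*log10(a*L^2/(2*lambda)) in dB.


Step 1: lambda = c/f = 1500/48000 = 0.03125 m
Step 2: TS = 10*log10(a*L^2/(2*lambda)) = 10*log10(1.17*95^2/(2*0.03125)) = 52.28

52.28 dB


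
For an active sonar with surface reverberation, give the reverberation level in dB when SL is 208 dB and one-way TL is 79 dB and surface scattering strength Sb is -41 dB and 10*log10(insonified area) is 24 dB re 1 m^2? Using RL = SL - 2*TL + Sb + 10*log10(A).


33 dB


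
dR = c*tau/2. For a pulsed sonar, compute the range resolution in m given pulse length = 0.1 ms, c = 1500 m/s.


0.075 m


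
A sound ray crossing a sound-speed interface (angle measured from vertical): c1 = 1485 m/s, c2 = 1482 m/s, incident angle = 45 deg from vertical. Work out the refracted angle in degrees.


sin(theta2) = (c2/c1)*sin(theta1) = (1482/1485)*sin(45 deg) = 0.70568
theta2 = arcsin(0.70568) = 44.88

44.88 deg


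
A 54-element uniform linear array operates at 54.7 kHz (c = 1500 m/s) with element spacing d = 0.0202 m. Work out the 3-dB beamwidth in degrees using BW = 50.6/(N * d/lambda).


1.27 deg


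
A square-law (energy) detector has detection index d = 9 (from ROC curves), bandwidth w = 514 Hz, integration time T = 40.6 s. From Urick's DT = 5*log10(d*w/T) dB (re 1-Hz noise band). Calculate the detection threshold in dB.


10.28 dB


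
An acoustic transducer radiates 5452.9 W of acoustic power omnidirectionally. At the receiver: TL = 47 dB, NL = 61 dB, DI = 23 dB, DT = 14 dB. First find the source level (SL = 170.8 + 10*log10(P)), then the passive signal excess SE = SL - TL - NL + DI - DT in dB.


Step 1: SL = 170.8 + 10*log10(5452.9) = 208.17 dB
Step 2: SE = SL - TL - NL + DI - DT = 208.17 - 47 - 61 + 23 - 14 = 109.17

109.17 dB


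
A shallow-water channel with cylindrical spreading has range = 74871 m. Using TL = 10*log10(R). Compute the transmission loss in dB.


48.74 dB


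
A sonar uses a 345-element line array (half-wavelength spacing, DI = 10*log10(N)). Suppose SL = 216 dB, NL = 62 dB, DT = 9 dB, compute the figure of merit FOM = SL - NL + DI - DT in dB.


Step 1: DI = 10*log10(345) = 25.38 dB
Step 2: FOM = SL - NL + DI - DT = 216 - 62 + 25.38 - 9 = 170.38

170.38 dB


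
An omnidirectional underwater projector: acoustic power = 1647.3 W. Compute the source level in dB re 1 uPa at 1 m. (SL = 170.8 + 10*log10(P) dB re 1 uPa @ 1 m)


202.97 dB


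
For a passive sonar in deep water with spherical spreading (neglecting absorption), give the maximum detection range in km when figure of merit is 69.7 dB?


3.05 km


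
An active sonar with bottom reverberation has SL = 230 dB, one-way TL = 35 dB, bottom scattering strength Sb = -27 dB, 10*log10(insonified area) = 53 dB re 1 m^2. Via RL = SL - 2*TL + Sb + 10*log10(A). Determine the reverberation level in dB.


RL = SL - 2*TL + Sb + 10*log10(A) = 230 - 2*35 + (-27) + 53 = 186

186 dB


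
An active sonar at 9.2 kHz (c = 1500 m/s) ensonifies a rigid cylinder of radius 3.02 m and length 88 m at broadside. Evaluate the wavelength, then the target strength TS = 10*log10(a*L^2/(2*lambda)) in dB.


Step 1: lambda = c/f = 1500/9200 = 0.16304 m
Step 2: TS = 10*log10(a*L^2/(2*lambda)) = 10*log10(3.02*88^2/(2*0.16304)) = 48.56

48.56 dB


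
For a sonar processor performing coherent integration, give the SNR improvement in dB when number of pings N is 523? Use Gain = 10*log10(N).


Gain = 10*log10(523) = 27.19

27.19 dB


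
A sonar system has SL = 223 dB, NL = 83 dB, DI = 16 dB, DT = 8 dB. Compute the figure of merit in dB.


148 dB


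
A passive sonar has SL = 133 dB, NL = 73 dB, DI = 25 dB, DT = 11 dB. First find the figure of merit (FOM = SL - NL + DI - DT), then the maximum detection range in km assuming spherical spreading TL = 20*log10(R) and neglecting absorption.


Step 1: FOM = SL - NL + DI - DT = 133 - 73 + 25 - 11 = 74 dB
Step 2: at max range FOM = TL = 20*log10(R), so R = 10^(74/20) = 5011.87 m = 5.01 km

5.01 km


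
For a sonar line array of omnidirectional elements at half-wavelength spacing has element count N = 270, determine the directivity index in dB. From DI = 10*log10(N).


24.31 dB


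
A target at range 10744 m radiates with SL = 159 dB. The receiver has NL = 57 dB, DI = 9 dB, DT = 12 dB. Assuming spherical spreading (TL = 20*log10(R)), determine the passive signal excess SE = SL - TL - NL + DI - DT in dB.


Step 1: TL = 20*log10(10744) = 80.62 dB
Step 2: SE = 159 - 80.62 - 57 + 9 - 12 = 18.38

18.38 dB


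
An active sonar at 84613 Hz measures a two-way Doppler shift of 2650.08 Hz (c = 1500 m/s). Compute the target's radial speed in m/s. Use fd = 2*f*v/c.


23.49 m/s


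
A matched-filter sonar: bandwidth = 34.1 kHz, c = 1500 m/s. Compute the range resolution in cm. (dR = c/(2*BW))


dR = c/(2*BW) = 1500 / (2 * 34.1e3) = 0.022 m = 2.2 cm

2.2 cm


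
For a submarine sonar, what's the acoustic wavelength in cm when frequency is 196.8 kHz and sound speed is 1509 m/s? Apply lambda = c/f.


lambda = c/f = 1509 / 196800 = 0.0077 m = 0.77 cm

0.77 cm


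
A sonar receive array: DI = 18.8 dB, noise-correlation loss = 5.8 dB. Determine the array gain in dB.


AG = DI - L_corr = 18.8 - 5.8 = 13.0

13.0 dB


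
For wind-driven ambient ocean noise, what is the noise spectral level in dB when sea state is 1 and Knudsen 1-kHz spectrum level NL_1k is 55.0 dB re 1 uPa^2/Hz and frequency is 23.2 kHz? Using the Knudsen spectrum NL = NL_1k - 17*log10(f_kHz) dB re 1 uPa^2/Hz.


NL = NL_1k - 17*log10(f_kHz) = 55.0 - 17*log10(23.2) = 55.0 - (23.21) = 31.79

31.79 dB


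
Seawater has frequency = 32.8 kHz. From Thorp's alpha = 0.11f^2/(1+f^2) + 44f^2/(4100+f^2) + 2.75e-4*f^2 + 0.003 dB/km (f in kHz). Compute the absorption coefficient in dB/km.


f^2 = 1075.84
alpha = 0.11*1075.84/(1+1075.84) + 44*1075.84/(4100+1075.84) + 2.75e-4*1075.84 + 0.003 = 9.555

9.555 dB/km


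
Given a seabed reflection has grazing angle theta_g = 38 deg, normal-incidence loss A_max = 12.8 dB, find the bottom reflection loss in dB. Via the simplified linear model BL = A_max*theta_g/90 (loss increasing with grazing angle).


BL = A_max * theta_g / 90 = 12.8 * 38 / 90 = 5.4

5.4 dB


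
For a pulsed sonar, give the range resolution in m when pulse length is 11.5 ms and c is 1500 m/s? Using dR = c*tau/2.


dR = c*tau/2 = 1500 * 11.5e-3 / 2 = 8.625

8.625 m


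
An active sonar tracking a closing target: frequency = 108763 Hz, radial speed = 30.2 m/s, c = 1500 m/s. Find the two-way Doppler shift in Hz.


fd = 2*f*v/c = 2 * 108763 * 30.2 / 1500 = 4379.52

4379.52 Hz


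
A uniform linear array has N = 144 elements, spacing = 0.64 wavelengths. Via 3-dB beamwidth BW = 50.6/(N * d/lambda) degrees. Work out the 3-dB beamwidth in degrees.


BW = 50.6 / (144 * 0.64) = 50.6 / 92.16 = 0.55

0.55 deg


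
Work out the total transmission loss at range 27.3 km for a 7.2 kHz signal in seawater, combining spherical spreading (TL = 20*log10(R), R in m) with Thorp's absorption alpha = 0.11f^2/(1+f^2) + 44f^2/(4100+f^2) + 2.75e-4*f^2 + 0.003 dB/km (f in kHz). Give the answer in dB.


107.14 dB


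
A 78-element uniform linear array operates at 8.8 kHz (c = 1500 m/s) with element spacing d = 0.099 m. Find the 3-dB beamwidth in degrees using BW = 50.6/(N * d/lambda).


1.12 deg


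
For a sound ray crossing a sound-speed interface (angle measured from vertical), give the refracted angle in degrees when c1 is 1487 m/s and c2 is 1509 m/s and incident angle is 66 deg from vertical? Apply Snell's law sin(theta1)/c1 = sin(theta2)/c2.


sin(theta2) = (c2/c1)*sin(theta1) = (1509/1487)*sin(66 deg) = 0.92706
theta2 = arcsin(0.92706) = 67.98

67.98 deg


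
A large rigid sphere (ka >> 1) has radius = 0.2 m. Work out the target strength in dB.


-20.0 dB


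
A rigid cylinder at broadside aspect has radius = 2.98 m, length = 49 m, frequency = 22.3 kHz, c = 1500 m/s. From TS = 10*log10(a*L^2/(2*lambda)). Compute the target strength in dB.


lambda = 1500/22300 = 0.06726 m
TS = 10*log10(2.98*49^2/(2*0.06726)) = 47.26

47.26 dB


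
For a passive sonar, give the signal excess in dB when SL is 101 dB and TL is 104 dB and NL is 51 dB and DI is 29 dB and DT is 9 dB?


SE = SL - TL - NL + DI - DT = 101 - 104 - 51 + 29 - 9 = -34

-34 dB


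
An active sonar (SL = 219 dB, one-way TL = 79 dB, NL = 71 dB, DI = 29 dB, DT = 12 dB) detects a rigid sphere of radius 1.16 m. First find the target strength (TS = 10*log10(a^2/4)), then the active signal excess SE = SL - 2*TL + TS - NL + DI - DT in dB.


Step 1: TS = 10*log10(1.16^2/4) = -4.73 dB
Step 2: SE = SL - 2*TL + TS - NL + DI - DT = 219 - 2*79 + (-4.73) - 71 + 29 - 12 = 2.27

2.27 dB


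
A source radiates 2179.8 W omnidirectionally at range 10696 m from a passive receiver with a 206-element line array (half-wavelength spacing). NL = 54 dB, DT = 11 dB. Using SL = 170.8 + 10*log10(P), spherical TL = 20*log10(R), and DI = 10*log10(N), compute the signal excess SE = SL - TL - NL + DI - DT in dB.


81.74 dB


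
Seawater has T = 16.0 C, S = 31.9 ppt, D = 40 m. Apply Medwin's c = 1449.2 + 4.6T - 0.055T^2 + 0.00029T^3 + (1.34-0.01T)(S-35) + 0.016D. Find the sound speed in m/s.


c = 1449.2 + 4.6*16.0 - 0.055*16.0^2 + 0.00029*16.0^3 + (1.34 - 0.01*16.0)*(31.9 - 35) + 0.016*40 = 1506.89

1506.89 m/s


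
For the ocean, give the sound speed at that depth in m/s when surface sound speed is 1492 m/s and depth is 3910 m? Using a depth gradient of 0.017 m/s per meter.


c = 1492 + 0.017 * 3910 = 1558.47

1558.47 m/s


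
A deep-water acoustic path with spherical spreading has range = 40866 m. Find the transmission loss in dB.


92.23 dB


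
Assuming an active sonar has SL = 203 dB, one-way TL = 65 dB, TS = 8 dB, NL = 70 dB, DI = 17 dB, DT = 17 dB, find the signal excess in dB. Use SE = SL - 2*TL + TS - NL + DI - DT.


11 dB


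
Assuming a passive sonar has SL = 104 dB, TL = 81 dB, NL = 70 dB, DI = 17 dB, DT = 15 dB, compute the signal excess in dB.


SE = SL - TL - NL + DI - DT = 104 - 81 - 70 + 17 - 15 = -45

-45 dB


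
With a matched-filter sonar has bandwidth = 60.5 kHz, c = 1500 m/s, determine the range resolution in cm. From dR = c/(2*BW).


dR = c/(2*BW) = 1500 / (2 * 60.5e3) = 0.0124 m = 1.24 cm

1.24 cm


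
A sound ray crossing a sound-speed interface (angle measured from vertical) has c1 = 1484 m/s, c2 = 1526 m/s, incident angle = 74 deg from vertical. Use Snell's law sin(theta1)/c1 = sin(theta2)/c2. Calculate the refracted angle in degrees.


sin(theta2) = (c2/c1)*sin(theta1) = (1526/1484)*sin(74 deg) = 0.98847
theta2 = arcsin(0.98847) = 81.29

81.29 deg


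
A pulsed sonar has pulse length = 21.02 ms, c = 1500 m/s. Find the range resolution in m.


15.765 m


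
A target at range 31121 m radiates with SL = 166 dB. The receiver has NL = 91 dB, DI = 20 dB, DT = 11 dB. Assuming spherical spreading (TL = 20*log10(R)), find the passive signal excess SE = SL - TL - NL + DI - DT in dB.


Step 1: TL = 20*log10(31121) = 89.86 dB
Step 2: SE = 166 - 89.86 - 91 + 20 - 11 = -5.86

-5.86 dB


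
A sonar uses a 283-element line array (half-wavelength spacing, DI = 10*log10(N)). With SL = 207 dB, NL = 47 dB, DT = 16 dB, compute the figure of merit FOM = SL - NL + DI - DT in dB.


Step 1: DI = 10*log10(283) = 24.52 dB
Step 2: FOM = SL - NL + DI - DT = 207 - 47 + 24.52 - 16 = 168.52

168.52 dB


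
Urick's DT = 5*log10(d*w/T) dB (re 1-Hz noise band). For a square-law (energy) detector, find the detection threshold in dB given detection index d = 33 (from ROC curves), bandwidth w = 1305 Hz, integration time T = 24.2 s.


DT = 5*log10(d*w/T) = 5*log10(33 * 1305 / 24.2) = 5*log10(1779.55) = 16.25

16.25 dB


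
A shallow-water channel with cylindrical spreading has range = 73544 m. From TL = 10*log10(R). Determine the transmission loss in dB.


48.67 dB


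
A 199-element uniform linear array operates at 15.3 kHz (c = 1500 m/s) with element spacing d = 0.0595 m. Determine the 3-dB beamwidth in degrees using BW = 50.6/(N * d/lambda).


Step 1: lambda = 1500/15300 = 0.09804 m
Step 2: d/lambda = 0.0595/0.09804 = 0.6069
Step 3: BW = 50.6/(N * d/lambda) = 50.6/(199 * 0.6069) = 0.42

0.42 deg


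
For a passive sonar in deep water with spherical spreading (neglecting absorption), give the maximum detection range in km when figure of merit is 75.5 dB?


5.96 km


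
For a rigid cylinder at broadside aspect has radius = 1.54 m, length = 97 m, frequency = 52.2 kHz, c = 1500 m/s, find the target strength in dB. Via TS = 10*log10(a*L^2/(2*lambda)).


lambda = 1500/52200 = 0.02874 m
TS = 10*log10(1.54*97^2/(2*0.02874)) = 54.02

54.02 dB


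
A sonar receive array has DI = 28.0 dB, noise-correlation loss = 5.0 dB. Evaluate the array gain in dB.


AG = DI - L_corr = 28.0 - 5.0 = 23.0

23.0 dB


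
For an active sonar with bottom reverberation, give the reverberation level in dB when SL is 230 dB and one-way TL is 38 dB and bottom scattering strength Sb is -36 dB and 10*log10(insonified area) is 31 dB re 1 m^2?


149 dB


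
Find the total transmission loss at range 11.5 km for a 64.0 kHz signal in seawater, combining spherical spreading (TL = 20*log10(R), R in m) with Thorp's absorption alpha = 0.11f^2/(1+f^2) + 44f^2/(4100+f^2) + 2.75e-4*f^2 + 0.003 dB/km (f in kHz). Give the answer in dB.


348.34 dB


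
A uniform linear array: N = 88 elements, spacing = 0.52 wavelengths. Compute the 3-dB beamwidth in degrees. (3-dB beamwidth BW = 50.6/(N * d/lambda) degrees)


BW = 50.6 / (88 * 0.52) = 50.6 / 45.76 = 1.11

1.11 deg


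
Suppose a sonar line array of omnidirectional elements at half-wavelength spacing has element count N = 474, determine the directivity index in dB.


DI = 10*log10(474) = 26.76

26.76 dB


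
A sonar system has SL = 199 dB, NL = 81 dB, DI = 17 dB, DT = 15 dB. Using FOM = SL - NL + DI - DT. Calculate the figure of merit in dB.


FOM = SL - NL + DI - DT = 199 - 81 + 17 - 15 = 120

120 dB


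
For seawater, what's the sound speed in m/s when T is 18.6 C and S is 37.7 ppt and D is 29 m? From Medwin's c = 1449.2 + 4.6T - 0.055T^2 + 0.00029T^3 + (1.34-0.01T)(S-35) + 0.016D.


c = 1449.2 + 4.6*18.6 - 0.055*18.6^2 + 0.00029*18.6^3 + (1.34 - 0.01*18.6)*(37.7 - 35) + 0.016*29 = 1521.18

1521.18 m/s


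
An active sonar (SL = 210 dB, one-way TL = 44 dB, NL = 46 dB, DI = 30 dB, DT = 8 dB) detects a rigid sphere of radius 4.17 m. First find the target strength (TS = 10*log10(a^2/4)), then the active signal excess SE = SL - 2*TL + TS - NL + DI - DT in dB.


Step 1: TS = 10*log10(4.17^2/4) = 6.38 dB
Step 2: SE = SL - 2*TL + TS - NL + DI - DT = 210 - 2*44 + (6.38) - 46 + 30 - 8 = 104.38

104.38 dB


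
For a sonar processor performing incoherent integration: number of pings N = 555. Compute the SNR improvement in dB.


13.72 dB


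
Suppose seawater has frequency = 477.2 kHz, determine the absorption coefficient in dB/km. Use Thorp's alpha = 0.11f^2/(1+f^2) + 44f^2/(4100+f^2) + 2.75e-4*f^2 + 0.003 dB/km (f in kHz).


f^2 = 227719.84
alpha = 0.11*227719.84/(1+227719.84) + 44*227719.84/(4100+227719.84) + 2.75e-4*227719.84 + 0.003 = 105.958

105.958 dB/km


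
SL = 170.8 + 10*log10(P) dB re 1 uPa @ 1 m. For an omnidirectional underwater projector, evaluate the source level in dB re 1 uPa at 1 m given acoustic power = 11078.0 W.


211.24 dB
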